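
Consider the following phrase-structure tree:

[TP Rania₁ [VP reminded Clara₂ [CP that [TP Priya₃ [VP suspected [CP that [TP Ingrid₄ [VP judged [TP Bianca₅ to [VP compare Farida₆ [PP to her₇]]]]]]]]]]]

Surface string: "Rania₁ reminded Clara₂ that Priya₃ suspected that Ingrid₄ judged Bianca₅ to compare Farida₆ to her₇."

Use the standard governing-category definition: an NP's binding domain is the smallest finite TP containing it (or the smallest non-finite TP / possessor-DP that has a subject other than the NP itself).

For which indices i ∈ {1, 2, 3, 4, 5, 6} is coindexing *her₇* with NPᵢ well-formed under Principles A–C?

*her* is a pronoun, so Principle B applies: it must be free in its binding domain.
Binding domain of *her₇*: the embedded TP, whose subject is Bianca₅.
*Rania₁* c-commands the pronoun but from outside its binding domain, and is not c-commanded by it → coindexation permitted.
*Clara₂* c-commands the pronoun but from outside its binding domain, and is not c-commanded by it → coindexation permitted.
*Priya₃* c-commands the pronoun but from outside its binding domain, and is not c-commanded by it → coindexation permitted.
*Ingrid₄* c-commands the pronoun but from outside its binding domain, and is not c-commanded by it → coindexation permitted.
*Bianca₅* c-commands the pronoun within its binding domain → coindexation would violate Principle B.
*Farida₆* c-commands the pronoun within its binding domain → coindexation would violate Principle B.

{1, 2, 3, 4}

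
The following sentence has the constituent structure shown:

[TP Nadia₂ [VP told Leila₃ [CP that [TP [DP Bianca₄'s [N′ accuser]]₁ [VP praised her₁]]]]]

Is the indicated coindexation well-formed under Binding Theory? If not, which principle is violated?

The two coindexed NPs are *[Bianca₄'s accuser]₁* and *her₁*.
*her₁* is a pronoun. Its binding domain is the embedded TP, whose subject is [Bianca₄'s accuser]₁.
*[Bianca₄'s accuser]₁* c-commands it within that domain and carries the same index.
The pronoun is locally bound → Principle B violation.

Principle B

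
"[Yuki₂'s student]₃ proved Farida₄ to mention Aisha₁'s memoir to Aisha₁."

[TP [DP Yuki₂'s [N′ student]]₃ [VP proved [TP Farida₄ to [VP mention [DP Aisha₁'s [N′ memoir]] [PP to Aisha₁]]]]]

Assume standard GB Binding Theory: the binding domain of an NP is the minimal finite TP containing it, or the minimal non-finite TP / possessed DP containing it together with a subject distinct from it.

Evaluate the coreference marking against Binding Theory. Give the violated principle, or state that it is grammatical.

The two coindexed NPs are *Aisha₁* and *Aisha₁*.
*Aisha₁* is an R-expression; no coindexed NP c-commands it, so Principle C holds.
*Aisha₁* is an R-expression; *Aisha₁* does not c-command it, and no other NP shares its index, so Principle C is satisfied.
All principles are respected.

grammatical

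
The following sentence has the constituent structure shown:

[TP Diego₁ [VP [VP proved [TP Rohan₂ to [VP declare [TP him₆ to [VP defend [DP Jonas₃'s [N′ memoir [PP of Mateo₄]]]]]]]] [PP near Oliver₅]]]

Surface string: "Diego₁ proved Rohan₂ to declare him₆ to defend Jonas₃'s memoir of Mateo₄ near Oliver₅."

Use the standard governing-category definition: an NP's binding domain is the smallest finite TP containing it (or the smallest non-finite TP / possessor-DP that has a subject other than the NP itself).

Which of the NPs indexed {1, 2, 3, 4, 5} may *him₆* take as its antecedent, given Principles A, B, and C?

{1, 5}

*him* is a pronoun, so Principle B applies: it must be free in its binding domain.
Binding domain of *him₆*: the embedded TP, whose subject is Rohan₂.
*Diego₁* c-commands the pronoun but from outside its binding domain, and is not c-commanded by it → coindexation permitted.
*Rohan₂* c-commands the pronoun within its binding domain → coindexation would violate Principle B.
*Jonas₃*: the pronoun c-commands this R-expression → coindexation would violate Principle C on *Jonas₃*.
*Mateo₄*: the pronoun c-commands this R-expression → coindexation would violate Principle C on *Mateo₄*.
*Oliver₅* and the pronoun do not c-command one another → neither Principle B nor Principle C is at stake; coindexation permitted.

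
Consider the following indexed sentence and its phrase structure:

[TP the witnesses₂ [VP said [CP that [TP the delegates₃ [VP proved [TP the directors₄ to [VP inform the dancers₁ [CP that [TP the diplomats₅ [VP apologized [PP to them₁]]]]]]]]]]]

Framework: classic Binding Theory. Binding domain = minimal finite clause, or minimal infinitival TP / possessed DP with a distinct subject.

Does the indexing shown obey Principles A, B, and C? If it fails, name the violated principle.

The two coindexed NPs are *the dancers₁* and *them₁*.
*them₁* is a pronoun; its binding domain is the embedded TP, whose subject is the diplomats₅. Within that domain it is c-commanded only by *the diplomats₅*, which carries a different index — the pronoun is free locally, so Principle B holds.
*the dancers₁* is an R-expression; *them₁* does not c-command it, and no other NP shares its index, so Principle C is satisfied.
All principles are respected.

grammatical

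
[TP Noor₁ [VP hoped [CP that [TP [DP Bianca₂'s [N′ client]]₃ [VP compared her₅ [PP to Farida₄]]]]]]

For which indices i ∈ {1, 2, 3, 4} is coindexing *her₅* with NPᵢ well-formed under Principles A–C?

{1, 2}

*her* is a pronoun, so Principle B applies: it must be free in its binding domain.
Binding domain of *her₅*: the embedded TP, whose subject is [Bianca₂'s client]₃.
*Noor₁* c-commands the pronoun but from outside its binding domain, and is not c-commanded by it → coindexation permitted.
*Bianca₂* and the pronoun do not c-command one another → neither Principle B nor Principle C is at stake; coindexation permitted.
*[Bianca₂'s client]₃* c-commands the pronoun within its binding domain → coindexation would violate Principle B.
*Farida₄*: the pronoun c-commands this R-expression → coindexation would violate Principle C on *Farida₄*.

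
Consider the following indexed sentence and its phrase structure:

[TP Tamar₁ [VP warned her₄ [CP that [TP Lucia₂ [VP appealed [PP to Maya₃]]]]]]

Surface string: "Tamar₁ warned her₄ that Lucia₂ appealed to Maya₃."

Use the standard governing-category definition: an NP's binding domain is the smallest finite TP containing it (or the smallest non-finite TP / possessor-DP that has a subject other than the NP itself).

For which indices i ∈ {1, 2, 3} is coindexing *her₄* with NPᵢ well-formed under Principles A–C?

none

*her* is a pronoun, so Principle B applies: it must be free in its binding domain.
Binding domain of *her₄*: the matrix TP, whose subject is Tamar₁.
*Tamar₁* c-commands the pronoun within its binding domain → coindexation would violate Principle B.
*Lucia₂*: the pronoun c-commands this R-expression → coindexation would violate Principle C on *Lucia₂*.
*Maya₃*: the pronoun c-commands this R-expression → coindexation would violate Principle C on *Maya₃*.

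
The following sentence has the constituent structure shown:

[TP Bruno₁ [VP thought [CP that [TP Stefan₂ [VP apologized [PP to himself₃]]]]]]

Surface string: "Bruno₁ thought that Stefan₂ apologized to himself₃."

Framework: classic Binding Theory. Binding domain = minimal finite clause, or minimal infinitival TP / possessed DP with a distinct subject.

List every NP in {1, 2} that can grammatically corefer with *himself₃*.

{2}

*himself* is an anaphor, so Principle A applies: it must be bound in its binding domain.
Binding domain of *himself₃*: the embedded TP, whose subject is Stefan₂.
*Bruno₁* c-commands the anaphor but is outside its binding domain → cannot satisfy Principle A.
*Stefan₂* c-commands the anaphor within its binding domain → licit binder.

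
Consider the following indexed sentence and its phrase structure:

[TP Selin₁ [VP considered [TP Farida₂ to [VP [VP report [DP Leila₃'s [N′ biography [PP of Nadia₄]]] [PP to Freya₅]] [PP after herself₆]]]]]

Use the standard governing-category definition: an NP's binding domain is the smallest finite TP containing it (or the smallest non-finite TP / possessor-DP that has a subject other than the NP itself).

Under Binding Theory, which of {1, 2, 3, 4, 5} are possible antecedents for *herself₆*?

*herself* is an anaphor, so Principle A applies: it must be bound in its binding domain.
Binding domain of *herself₆*: the embedded TP, whose subject is Farida₂.
*Selin₁* c-commands the anaphor but is outside its binding domain → cannot satisfy Principle A.
*Farida₂* c-commands the anaphor within its binding domain → licit binder.
*Leila₃* does not c-command the anaphor → cannot bind it.
*Nadia₄* does not c-command the anaphor → cannot bind it.
*Freya₅* does not c-command the anaphor → cannot bind it.

{2}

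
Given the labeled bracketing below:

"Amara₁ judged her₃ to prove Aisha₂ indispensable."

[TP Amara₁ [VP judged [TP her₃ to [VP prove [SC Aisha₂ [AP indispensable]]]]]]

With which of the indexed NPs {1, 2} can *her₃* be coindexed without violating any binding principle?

none

*her* is a pronoun, so Principle B applies: it must be free in its binding domain.
Binding domain of *her₃*: the matrix TP, whose subject is Amara₁.
*Amara₁* c-commands the pronoun within its binding domain → coindexation would violate Principle B.
*Aisha₂*: the pronoun c-commands this R-expression → coindexation would violate Principle C on *Aisha₂*.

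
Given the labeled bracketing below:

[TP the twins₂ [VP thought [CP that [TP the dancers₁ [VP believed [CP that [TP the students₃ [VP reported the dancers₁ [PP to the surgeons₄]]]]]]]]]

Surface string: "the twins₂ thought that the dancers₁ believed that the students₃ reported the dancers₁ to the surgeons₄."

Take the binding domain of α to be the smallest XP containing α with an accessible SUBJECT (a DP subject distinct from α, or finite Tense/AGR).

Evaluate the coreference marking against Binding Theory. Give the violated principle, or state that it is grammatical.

The two coindexed NPs are *the dancers₁* (the lower occurrence) and *the dancers₁* (the higher occurrence).
*the dancers₁* (the lower occurrence) is an R-expression. Principle C requires it to be free everywhere.
*the dancers₁* (the higher occurrence) c-commands it and carries the same index.
The R-expression is bound → Principle C violation.

Principle C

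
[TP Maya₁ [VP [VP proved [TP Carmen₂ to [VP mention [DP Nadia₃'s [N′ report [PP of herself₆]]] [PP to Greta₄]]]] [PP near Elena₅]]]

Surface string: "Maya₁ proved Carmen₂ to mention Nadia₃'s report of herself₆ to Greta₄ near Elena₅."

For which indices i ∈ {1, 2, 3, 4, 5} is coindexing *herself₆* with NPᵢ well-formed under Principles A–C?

{3}

*herself* is an anaphor, so Principle A applies: it must be bound in its binding domain.
Binding domain of *herself₆*: the possessed DP, whose subject is Nadia₃.
*Maya₁* c-commands the anaphor but is outside its binding domain → cannot satisfy Principle A.
*Carmen₂* c-commands the anaphor but is outside its binding domain → cannot satisfy Principle A.
*Nadia₃* c-commands the anaphor within its binding domain → licit binder.
*Greta₄* does not c-command the anaphor → cannot bind it.
*Elena₅* does not c-command the anaphor → cannot bind it.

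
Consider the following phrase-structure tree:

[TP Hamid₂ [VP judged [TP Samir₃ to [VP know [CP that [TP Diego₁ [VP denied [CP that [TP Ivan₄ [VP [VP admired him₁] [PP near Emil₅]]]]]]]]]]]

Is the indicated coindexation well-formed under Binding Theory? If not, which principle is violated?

The two coindexed NPs are *Diego₁* and *him₁*.
*him₁* is a pronoun; its binding domain is the embedded TP, whose subject is Ivan₄. Within that domain it is c-commanded only by *Ivan₄*, which carries a different index — the pronoun is free locally, so Principle B holds.
*Diego₁* is an R-expression; *him₁* does not c-command it, and no other NP shares its index, so Principle C is satisfied.
All principles are respected.

grammatical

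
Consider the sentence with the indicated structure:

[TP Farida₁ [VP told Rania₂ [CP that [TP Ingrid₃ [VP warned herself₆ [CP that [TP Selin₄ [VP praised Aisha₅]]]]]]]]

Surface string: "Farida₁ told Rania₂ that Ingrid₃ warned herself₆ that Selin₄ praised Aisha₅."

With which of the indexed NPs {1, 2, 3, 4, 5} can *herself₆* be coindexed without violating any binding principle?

*herself* is an anaphor, so Principle A applies: it must be bound in its binding domain.
Binding domain of *herself₆*: the embedded TP, whose subject is Ingrid₃.
*Farida₁* c-commands the anaphor but is outside its binding domain → cannot satisfy Principle A.
*Rania₂* c-commands the anaphor but is outside its binding domain → cannot satisfy Principle A.
*Ingrid₃* c-commands the anaphor within its binding domain → licit binder.
*Selin₄* does not c-command the anaphor → cannot bind it.
*Aisha₅* does not c-command the anaphor → cannot bind it.

{3}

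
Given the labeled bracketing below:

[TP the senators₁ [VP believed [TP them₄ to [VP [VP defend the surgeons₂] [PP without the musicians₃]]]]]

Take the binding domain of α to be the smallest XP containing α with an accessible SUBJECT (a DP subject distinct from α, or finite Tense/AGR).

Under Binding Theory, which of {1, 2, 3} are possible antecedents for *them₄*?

*them* is a pronoun, so Principle B applies: it must be free in its binding domain.
Binding domain of *them₄*: the matrix TP, whose subject is the senators₁.
*the senators₁* c-commands the pronoun within its binding domain → coindexation would violate Principle B.
*the surgeons₂*: the pronoun c-commands this R-expression → coindexation would violate Principle C on *the surgeons₂*.
*the musicians₃*: the pronoun c-commands this R-expression → coindexation would violate Principle C on *the musicians₃*.

none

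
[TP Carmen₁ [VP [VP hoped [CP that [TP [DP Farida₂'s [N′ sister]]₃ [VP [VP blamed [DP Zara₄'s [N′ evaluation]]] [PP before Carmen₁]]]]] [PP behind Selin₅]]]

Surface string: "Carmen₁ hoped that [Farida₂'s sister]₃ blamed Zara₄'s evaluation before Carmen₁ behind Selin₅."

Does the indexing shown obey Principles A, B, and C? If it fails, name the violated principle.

Principle C

The two coindexed NPs are *Carmen₁* (the lower occurrence) and *Carmen₁* (the higher occurrence).
*Carmen₁* (the lower occurrence) is an R-expression. Principle C requires it to be free everywhere.
*Carmen₁* (the higher occurrence) c-commands it and carries the same index.
The R-expression is bound → Principle C violation.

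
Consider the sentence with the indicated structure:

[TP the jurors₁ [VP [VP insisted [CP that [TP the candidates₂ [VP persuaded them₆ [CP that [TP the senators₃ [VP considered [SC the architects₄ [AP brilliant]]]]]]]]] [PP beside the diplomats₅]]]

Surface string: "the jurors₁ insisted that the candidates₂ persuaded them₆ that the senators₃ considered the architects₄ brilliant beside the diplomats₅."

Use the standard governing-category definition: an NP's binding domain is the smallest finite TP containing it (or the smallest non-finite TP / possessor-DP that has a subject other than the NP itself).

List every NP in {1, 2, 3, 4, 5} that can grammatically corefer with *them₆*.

{1, 5}

*them* is a pronoun, so Principle B applies: it must be free in its binding domain.
Binding domain of *them₆*: the embedded TP, whose subject is the candidates₂.
*the jurors₁* c-commands the pronoun but from outside its binding domain, and is not c-commanded by it → coindexation permitted.
*the candidates₂* c-commands the pronoun within its binding domain → coindexation would violate Principle B.
*the senators₃*: the pronoun c-commands this R-expression → coindexation would violate Principle C on *the senators₃*.
*the architects₄*: the pronoun c-commands this R-expression → coindexation would violate Principle C on *the architects₄*.
*the diplomats₅* and the pronoun do not c-command one another → neither Principle B nor Principle C is at stake; coindexation permitted.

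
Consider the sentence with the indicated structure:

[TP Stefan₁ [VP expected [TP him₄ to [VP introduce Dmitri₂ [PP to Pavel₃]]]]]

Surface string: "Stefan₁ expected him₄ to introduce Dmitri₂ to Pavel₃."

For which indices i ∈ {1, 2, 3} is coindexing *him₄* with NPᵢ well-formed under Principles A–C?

*him* is a pronoun, so Principle B applies: it must be free in its binding domain.
Binding domain of *him₄*: the matrix TP, whose subject is Stefan₁.
*Stefan₁* c-commands the pronoun within its binding domain → coindexation would violate Principle B.
*Dmitri₂*: the pronoun c-commands this R-expression → coindexation would violate Principle C on *Dmitri₂*.
*Pavel₃*: the pronoun c-commands this R-expression → coindexation would violate Principle C on *Pavel₃*.

none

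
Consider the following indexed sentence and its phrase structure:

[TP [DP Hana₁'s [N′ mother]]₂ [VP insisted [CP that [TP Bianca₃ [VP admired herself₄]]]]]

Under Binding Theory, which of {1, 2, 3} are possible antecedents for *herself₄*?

{3}

*herself* is an anaphor, so Principle A applies: it must be bound in its binding domain.
Binding domain of *herself₄*: the embedded TP, whose subject is Bianca₃.
*Hana₁* does not c-command the anaphor → cannot bind it.
*[Hana₁'s mother]₂* c-commands the anaphor but is outside its binding domain → cannot satisfy Principle A.
*Bianca₃* c-commands the anaphor within its binding domain → licit binder.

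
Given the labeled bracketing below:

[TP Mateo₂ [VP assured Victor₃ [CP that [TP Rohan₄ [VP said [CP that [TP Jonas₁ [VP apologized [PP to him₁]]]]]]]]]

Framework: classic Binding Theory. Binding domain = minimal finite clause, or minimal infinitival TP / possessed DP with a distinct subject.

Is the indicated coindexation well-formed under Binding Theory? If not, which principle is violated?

The two coindexed NPs are *Jonas₁* and *him₁*.
*him₁* is a pronoun. Its binding domain is the embedded TP, whose subject is Jonas₁.
*Jonas₁* c-commands it within that domain and carries the same index.
The pronoun is locally bound → Principle B violation.

Principle B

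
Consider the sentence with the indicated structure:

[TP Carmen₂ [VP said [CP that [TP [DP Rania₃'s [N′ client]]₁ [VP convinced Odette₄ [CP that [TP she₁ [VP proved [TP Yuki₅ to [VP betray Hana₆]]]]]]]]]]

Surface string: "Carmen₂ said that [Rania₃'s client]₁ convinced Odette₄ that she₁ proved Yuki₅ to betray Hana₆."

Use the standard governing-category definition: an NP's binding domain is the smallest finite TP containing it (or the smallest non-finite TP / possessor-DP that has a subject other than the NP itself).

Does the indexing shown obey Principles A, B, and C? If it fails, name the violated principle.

grammatical

The two coindexed NPs are *[Rania₃'s client]₁* and *she₁*.
*she₁* is a pronoun; nothing c-commands it within its binding domain (the embedded TP.), so Principle B holds trivially.
*[Rania₃'s client]₁* is an R-expression; *she₁* does not c-command it, and no other NP shares its index, so Principle C is satisfied.
All principles are respected.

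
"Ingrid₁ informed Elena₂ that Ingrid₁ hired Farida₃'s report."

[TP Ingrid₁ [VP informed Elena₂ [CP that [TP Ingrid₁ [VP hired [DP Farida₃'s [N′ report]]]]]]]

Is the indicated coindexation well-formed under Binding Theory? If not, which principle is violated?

The two coindexed NPs are *Ingrid₁* (the higher occurrence) and *Ingrid₁* (the lower occurrence).
*Ingrid₁* (the lower occurrence) is an R-expression. Principle C requires it to be free everywhere.
*Ingrid₁* (the higher occurrence) c-commands it and carries the same index.
The R-expression is bound → Principle C violation.

Principle C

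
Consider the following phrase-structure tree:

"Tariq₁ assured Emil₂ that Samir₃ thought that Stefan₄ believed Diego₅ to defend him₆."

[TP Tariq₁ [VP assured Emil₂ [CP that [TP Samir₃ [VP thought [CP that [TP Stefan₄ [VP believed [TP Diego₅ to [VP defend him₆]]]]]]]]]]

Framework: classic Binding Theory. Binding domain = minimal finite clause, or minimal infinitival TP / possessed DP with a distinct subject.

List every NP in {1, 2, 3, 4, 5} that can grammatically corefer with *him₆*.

{1, 2, 3, 4}

*him* is a pronoun, so Principle B applies: it must be free in its binding domain.
Binding domain of *him₆*: the embedded TP, whose subject is Diego₅.
*Tariq₁* c-commands the pronoun but from outside its binding domain, and is not c-commanded by it → coindexation permitted.
*Emil₂* c-commands the pronoun but from outside its binding domain, and is not c-commanded by it → coindexation permitted.
*Samir₃* c-commands the pronoun but from outside its binding domain, and is not c-commanded by it → coindexation permitted.
*Stefan₄* c-commands the pronoun but from outside its binding domain, and is not c-commanded by it → coindexation permitted.
*Diego₅* c-commands the pronoun within its binding domain → coindexation would violate Principle B.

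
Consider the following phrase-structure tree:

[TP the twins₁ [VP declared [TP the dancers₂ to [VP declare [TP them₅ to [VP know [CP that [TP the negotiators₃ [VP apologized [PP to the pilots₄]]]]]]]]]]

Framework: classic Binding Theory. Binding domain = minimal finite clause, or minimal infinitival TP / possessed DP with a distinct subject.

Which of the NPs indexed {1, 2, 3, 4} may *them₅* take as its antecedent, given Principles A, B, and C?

{1}

*them* is a pronoun, so Principle B applies: it must be free in its binding domain.
Binding domain of *them₅*: the embedded TP, whose subject is the dancers₂.
*the twins₁* c-commands the pronoun but from outside its binding domain, and is not c-commanded by it → coindexation permitted.
*the dancers₂* c-commands the pronoun within its binding domain → coindexation would violate Principle B.
*the negotiators₃*: the pronoun c-commands this R-expression → coindexation would violate Principle C on *the negotiators₃*.
*the pilots₄*: the pronoun c-commands this R-expression → coindexation would violate Principle C on *the pilots₄*.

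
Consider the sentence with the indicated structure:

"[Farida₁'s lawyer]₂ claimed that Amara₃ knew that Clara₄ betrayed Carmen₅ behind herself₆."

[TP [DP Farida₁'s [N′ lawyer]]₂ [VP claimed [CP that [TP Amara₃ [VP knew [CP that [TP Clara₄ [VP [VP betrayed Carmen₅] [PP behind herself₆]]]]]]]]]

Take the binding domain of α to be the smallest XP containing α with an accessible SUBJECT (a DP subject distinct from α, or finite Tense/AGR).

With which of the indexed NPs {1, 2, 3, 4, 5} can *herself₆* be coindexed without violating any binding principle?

*herself* is an anaphor, so Principle A applies: it must be bound in its binding domain.
Binding domain of *herself₆*: the embedded TP, whose subject is Clara₄.
*Farida₁* does not c-command the anaphor → cannot bind it.
*[Farida₁'s lawyer]₂* c-commands the anaphor but is outside its binding domain → cannot satisfy Principle A.
*Amara₃* c-commands the anaphor but is outside its binding domain → cannot satisfy Principle A.
*Clara₄* c-commands the anaphor within its binding domain → licit binder.
*Carmen₅* does not c-command the anaphor → cannot bind it.

{4}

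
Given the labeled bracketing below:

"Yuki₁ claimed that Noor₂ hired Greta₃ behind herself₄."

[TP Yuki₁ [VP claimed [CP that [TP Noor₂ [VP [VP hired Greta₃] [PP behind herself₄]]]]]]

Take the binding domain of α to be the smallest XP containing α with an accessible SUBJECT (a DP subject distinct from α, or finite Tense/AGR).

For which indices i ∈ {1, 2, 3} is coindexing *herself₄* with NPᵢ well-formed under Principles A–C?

{2}

*herself* is an anaphor, so Principle A applies: it must be bound in its binding domain.
Binding domain of *herself₄*: the embedded TP, whose subject is Noor₂.
*Yuki₁* c-commands the anaphor but is outside its binding domain → cannot satisfy Principle A.
*Noor₂* c-commands the anaphor within its binding domain → licit binder.
*Greta₃* does not c-command the anaphor → cannot bind it.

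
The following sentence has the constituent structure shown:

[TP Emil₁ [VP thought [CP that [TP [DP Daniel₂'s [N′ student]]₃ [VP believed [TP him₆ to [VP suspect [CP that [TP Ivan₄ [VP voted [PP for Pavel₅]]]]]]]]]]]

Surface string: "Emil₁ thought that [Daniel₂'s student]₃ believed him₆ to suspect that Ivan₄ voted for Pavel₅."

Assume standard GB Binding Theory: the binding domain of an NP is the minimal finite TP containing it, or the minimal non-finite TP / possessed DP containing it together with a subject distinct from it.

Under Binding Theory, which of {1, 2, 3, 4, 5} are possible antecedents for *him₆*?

{1, 2}

*him* is a pronoun, so Principle B applies: it must be free in its binding domain.
Binding domain of *him₆*: the embedded TP, whose subject is [Daniel₂'s student]₃.
*Emil₁* c-commands the pronoun but from outside its binding domain, and is not c-commanded by it → coindexation permitted.
*Daniel₂* and the pronoun do not c-command one another → neither Principle B nor Principle C is at stake; coindexation permitted.
*[Daniel₂'s student]₃* c-commands the pronoun within its binding domain → coindexation would violate Principle B.
*Ivan₄*: the pronoun c-commands this R-expression → coindexation would violate Principle C on *Ivan₄*.
*Pavel₅*: the pronoun c-commands this R-expression → coindexation would violate Principle C on *Pavel₅*.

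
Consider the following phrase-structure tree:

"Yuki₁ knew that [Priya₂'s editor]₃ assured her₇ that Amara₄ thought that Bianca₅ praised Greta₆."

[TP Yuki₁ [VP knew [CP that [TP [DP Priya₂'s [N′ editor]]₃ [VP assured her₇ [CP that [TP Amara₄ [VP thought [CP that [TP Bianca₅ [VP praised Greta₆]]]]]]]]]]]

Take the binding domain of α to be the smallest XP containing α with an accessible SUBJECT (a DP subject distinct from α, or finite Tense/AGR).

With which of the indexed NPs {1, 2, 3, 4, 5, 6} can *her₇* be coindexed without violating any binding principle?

*her* is a pronoun, so Principle B applies: it must be free in its binding domain.
Binding domain of *her₇*: the embedded TP, whose subject is [Priya₂'s editor]₃.
*Yuki₁* c-commands the pronoun but from outside its binding domain, and is not c-commanded by it → coindexation permitted.
*Priya₂* and the pronoun do not c-command one another → neither Principle B nor Principle C is at stake; coindexation permitted.
*[Priya₂'s editor]₃* c-commands the pronoun within its binding domain → coindexation would violate Principle B.
*Amara₄*: the pronoun c-commands this R-expression → coindexation would violate Principle C on *Amara₄*.
*Bianca₅*: the pronoun c-commands this R-expression → coindexation would violate Principle C on *Bianca₅*.
*Greta₆*: the pronoun c-commands this R-expression → coindexation would violate Principle C on *Greta₆*.

{1, 2}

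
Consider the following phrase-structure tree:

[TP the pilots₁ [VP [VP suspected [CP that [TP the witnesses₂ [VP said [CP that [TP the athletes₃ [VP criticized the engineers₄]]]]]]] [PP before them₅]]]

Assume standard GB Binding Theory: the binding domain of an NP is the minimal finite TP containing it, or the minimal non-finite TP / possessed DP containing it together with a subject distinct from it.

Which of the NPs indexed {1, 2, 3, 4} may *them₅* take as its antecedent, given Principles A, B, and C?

*them* is a pronoun, so Principle B applies: it must be free in its binding domain.
Binding domain of *them₅*: the matrix TP, whose subject is the pilots₁.
*the pilots₁* c-commands the pronoun within its binding domain → coindexation would violate Principle B.
*the witnesses₂* and the pronoun do not c-command one another → neither Principle B nor Principle C is at stake; coindexation permitted.
*the athletes₃* and the pronoun do not c-command one another → neither Principle B nor Principle C is at stake; coindexation permitted.
*the engineers₄* and the pronoun do not c-command one another → neither Principle B nor Principle C is at stake; coindexation permitted.

{2, 3, 4}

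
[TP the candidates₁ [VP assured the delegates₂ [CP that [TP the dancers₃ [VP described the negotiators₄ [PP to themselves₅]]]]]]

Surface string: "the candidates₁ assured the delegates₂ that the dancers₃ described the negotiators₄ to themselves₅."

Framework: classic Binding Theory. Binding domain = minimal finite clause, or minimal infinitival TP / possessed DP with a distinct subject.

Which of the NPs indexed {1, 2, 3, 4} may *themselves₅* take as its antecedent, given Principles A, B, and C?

{3, 4}

*themselves* is an anaphor, so Principle A applies: it must be bound in its binding domain.
Binding domain of *themselves₅*: the embedded TP, whose subject is the dancers₃.
*the candidates₁* c-commands the anaphor but is outside its binding domain → cannot satisfy Principle A.
*the delegates₂* c-commands the anaphor but is outside its binding domain → cannot satisfy Principle A.
*the dancers₃* c-commands the anaphor within its binding domain → licit binder.
*the negotiators₄* c-commands the anaphor within its binding domain → licit binder.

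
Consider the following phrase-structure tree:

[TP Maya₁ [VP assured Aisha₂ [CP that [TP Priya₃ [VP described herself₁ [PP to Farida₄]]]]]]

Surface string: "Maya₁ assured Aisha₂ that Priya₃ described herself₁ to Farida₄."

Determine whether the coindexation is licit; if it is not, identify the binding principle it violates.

The two coindexed NPs are *Maya₁* and *herself₁*.
*herself₁* is an anaphor. Principle A requires it to be bound within its binding domain — the embedded TP, whose subject is Priya₃.
Within that domain it is c-commanded by *Priya₃*, which does not share its index.
*Maya₁* does c-command the anaphor, but from outside its binding domain.
The anaphor is unbound in its domain → Principle A violation.

Principle A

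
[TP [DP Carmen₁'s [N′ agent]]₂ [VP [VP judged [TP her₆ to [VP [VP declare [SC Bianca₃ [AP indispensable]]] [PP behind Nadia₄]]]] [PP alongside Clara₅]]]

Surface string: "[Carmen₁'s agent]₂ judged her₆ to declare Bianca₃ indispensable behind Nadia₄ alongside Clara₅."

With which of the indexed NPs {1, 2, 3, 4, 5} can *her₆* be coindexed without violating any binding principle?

{1, 5}

*her* is a pronoun, so Principle B applies: it must be free in its binding domain.
Binding domain of *her₆*: the matrix TP, whose subject is [Carmen₁'s agent]₂.
*Carmen₁* and the pronoun do not c-command one another → neither Principle B nor Principle C is at stake; coindexation permitted.
*[Carmen₁'s agent]₂* c-commands the pronoun within its binding domain → coindexation would violate Principle B.
*Bianca₃*: the pronoun c-commands this R-expression → coindexation would violate Principle C on *Bianca₃*.
*Nadia₄*: the pronoun c-commands this R-expression → coindexation would violate Principle C on *Nadia₄*.
*Clara₅* and the pronoun do not c-command one another → neither Principle B nor Principle C is at stake; coindexation permitted.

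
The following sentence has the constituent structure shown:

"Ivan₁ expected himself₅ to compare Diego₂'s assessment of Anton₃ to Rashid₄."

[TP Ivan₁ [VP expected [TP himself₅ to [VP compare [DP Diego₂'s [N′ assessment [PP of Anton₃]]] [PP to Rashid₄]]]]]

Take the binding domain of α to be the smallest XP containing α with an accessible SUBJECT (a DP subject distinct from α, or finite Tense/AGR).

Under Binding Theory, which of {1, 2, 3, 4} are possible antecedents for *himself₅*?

{1}

*himself* is an anaphor, so Principle A applies: it must be bound in its binding domain.
Binding domain of *himself₅*: the matrix TP, whose subject is Ivan₁.
*Ivan₁* c-commands the anaphor within its binding domain → licit binder.
*Diego₂* does not c-command the anaphor → cannot bind it.
*Anton₃* does not c-command the anaphor → cannot bind it.
*Rashid₄* does not c-command the anaphor → cannot bind it.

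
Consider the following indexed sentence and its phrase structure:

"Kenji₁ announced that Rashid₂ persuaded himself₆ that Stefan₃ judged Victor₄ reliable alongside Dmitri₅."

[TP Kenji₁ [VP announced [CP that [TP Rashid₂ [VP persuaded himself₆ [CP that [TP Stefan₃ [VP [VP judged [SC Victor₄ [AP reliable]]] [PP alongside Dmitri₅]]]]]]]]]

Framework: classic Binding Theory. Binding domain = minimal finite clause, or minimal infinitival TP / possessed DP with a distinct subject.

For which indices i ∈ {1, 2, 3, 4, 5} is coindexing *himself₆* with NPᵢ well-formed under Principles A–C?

*himself* is an anaphor, so Principle A applies: it must be bound in its binding domain.
Binding domain of *himself₆*: the embedded TP, whose subject is Rashid₂.
*Kenji₁* c-commands the anaphor but is outside its binding domain → cannot satisfy Principle A.
*Rashid₂* c-commands the anaphor within its binding domain → licit binder.
*Stefan₃* does not c-command the anaphor → cannot bind it.
*Victor₄* does not c-command the anaphor → cannot bind it.
*Dmitri₅* does not c-command the anaphor → cannot bind it.

{2}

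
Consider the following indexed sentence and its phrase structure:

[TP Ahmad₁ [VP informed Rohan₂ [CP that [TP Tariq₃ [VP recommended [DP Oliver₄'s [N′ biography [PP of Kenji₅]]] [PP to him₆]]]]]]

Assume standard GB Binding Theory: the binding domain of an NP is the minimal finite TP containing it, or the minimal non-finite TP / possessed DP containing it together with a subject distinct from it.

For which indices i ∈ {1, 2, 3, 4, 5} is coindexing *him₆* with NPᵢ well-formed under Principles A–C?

{1, 2, 4, 5}

*him* is a pronoun, so Principle B applies: it must be free in its binding domain.
Binding domain of *him₆*: the embedded TP, whose subject is Tariq₃.
*Ahmad₁* c-commands the pronoun but from outside its binding domain, and is not c-commanded by it → coindexation permitted.
*Rohan₂* c-commands the pronoun but from outside its binding domain, and is not c-commanded by it → coindexation permitted.
*Tariq₃* c-commands the pronoun within its binding domain → coindexation would violate Principle B.
*Oliver₄* and the pronoun do not c-command one another → neither Principle B nor Principle C is at stake; coindexation permitted.
*Kenji₅* and the pronoun do not c-command one another → neither Principle B nor Principle C is at stake; coindexation permitted.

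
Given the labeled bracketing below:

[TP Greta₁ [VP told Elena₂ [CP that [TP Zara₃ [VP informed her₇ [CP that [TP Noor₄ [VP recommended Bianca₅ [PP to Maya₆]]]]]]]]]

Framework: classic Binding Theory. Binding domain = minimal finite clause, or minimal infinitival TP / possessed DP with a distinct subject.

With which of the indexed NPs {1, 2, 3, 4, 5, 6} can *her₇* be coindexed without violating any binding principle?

*her* is a pronoun, so Principle B applies: it must be free in its binding domain.
Binding domain of *her₇*: the embedded TP, whose subject is Zara₃.
*Greta₁* c-commands the pronoun but from outside its binding domain, and is not c-commanded by it → coindexation permitted.
*Elena₂* c-commands the pronoun but from outside its binding domain, and is not c-commanded by it → coindexation permitted.
*Zara₃* c-commands the pronoun within its binding domain → coindexation would violate Principle B.
*Noor₄*: the pronoun c-commands this R-expression → coindexation would violate Principle C on *Noor₄*.
*Bianca₅*: the pronoun c-commands this R-expression → coindexation would violate Principle C on *Bianca₅*.
*Maya₆*: the pronoun c-commands this R-expression → coindexation would violate Principle C on *Maya₆*.

{1, 2}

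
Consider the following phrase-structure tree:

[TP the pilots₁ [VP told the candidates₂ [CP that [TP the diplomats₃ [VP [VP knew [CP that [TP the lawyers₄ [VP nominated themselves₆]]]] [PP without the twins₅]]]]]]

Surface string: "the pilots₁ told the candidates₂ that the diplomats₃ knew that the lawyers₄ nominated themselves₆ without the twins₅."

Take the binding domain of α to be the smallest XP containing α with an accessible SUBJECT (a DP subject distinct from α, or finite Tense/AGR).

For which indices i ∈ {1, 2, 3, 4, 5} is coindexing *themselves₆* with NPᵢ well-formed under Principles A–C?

*themselves* is an anaphor, so Principle A applies: it must be bound in its binding domain.
Binding domain of *themselves₆*: the embedded TP, whose subject is the lawyers₄.
*the pilots₁* c-commands the anaphor but is outside its binding domain → cannot satisfy Principle A.
*the candidates₂* c-commands the anaphor but is outside its binding domain → cannot satisfy Principle A.
*the diplomats₃* c-commands the anaphor but is outside its binding domain → cannot satisfy Principle A.
*the lawyers₄* c-commands the anaphor within its binding domain → licit binder.
*the twins₅* does not c-command the anaphor → cannot bind it.

{4}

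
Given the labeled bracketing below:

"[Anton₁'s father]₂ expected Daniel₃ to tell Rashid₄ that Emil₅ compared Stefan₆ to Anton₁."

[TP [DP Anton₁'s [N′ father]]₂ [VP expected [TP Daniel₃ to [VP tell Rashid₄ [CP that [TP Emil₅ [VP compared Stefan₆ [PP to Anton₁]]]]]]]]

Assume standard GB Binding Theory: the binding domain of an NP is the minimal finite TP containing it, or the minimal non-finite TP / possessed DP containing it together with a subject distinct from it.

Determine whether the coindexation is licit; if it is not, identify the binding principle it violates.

The two coindexed NPs are *Anton₁* and *Anton₁*.
*Anton₁* is an R-expression; no coindexed NP c-commands it, so Principle C holds.
*Anton₁* is an R-expression; *Anton₁* does not c-command it, and no other NP shares its index, so Principle C is satisfied.
All principles are respected.

grammatical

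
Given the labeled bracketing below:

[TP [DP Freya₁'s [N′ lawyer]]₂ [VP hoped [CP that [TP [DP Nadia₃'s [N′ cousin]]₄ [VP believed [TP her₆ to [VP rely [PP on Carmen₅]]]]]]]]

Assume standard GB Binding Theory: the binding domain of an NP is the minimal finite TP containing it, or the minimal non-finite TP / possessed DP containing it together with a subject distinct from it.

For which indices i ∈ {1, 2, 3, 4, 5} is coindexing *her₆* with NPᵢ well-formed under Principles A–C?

*her* is a pronoun, so Principle B applies: it must be free in its binding domain.
Binding domain of *her₆*: the embedded TP, whose subject is [Nadia₃'s cousin]₄.
*Freya₁* and the pronoun do not c-command one another → neither Principle B nor Principle C is at stake; coindexation permitted.
*[Freya₁'s lawyer]₂* c-commands the pronoun but from outside its binding domain, and is not c-commanded by it → coindexation permitted.
*Nadia₃* and the pronoun do not c-command one another → neither Principle B nor Principle C is at stake; coindexation permitted.
*[Nadia₃'s cousin]₄* c-commands the pronoun within its binding domain → coindexation would violate Principle B.
*Carmen₅*: the pronoun c-commands this R-expression → coindexation would violate Principle C on *Carmen₅*.

{1, 2, 3}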